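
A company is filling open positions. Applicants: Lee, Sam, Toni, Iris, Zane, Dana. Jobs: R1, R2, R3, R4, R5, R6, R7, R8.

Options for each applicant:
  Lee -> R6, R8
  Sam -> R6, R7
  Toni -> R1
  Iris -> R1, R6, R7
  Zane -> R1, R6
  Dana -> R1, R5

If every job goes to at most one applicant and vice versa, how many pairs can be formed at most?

5

A valid assignment of size 5: Lee→R8, Sam→R6, Toni→R1, Iris→R7, Dana→R5.
The set {Sam, Toni, Iris, Zane} has only 3 neighbours ({R1, R6, R7}), so by Hall's theorem at most 5 of the 6 applicants can be matched.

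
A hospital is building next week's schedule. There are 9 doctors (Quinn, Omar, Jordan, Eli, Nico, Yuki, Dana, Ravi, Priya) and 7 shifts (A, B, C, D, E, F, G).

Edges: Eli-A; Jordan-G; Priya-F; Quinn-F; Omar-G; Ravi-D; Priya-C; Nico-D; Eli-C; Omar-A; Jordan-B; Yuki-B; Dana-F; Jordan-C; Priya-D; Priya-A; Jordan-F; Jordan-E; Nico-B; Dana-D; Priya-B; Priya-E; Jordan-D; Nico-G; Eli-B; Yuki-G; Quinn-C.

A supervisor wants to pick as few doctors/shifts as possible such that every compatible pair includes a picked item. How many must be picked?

{A, B, C, D, E, F, G} is a vertex cover of size 7: every edge has an endpoint in this set.
No smaller cover exists because Quinn–C, Omar–A, Jordan–E, Eli–B, Nico–D, Yuki–G, Dana–F is a matching of size 7, and a cover must include an endpoint of each of these disjoint edges (König's theorem).

7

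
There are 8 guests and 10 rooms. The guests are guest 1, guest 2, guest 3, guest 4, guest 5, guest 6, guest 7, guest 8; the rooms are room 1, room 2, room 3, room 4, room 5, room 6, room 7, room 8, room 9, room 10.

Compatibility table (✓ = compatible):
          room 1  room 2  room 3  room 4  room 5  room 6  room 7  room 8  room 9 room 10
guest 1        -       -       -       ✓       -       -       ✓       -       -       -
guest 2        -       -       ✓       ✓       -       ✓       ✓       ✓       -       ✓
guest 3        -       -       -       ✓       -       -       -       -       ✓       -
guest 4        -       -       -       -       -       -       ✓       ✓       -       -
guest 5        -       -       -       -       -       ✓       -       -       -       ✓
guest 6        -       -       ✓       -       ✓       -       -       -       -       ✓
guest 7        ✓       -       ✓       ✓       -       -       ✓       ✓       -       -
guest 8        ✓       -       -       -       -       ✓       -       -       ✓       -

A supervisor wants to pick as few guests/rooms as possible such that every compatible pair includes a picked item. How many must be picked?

8

{guest 1, guest 2, guest 3, guest 4, guest 5, guest 6, guest 7, guest 8} is a vertex cover of size 8: every edge has an endpoint in this set.
No smaller cover exists because guest 1–room 7, guest 2–room 10, guest 3–room 4, guest 4–room 8, guest 5–room 6, guest 6–room 5, guest 7–room 3, guest 8–room 9 is a matching of size 8, and a cover must include an endpoint of each of these disjoint edges (König's theorem).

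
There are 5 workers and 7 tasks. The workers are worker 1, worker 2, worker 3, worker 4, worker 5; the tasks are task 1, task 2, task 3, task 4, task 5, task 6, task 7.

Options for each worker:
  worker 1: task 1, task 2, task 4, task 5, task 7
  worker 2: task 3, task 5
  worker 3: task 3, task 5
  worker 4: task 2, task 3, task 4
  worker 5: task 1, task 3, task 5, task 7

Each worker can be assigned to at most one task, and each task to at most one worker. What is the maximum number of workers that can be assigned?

5

One maximum matching: worker 1–task 4, worker 2–task 3, worker 3–task 5, worker 4–task 2, worker 5–task 7.
This saturates every worker, so 5 is the maximum.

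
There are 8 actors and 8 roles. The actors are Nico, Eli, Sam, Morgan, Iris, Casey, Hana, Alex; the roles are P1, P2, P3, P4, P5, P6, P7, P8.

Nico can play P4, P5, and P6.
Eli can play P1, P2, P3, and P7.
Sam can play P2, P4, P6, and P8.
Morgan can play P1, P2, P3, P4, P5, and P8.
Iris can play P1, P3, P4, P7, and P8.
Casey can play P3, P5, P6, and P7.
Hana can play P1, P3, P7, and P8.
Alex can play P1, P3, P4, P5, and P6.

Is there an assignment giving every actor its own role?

Yes

A valid assignment of size 8: Nico-P4, Eli-P3, Sam-P6, Morgan-P2, Iris-P8, Casey-P5, Hana-P7, Alex-P1.
All 8 actors are covered.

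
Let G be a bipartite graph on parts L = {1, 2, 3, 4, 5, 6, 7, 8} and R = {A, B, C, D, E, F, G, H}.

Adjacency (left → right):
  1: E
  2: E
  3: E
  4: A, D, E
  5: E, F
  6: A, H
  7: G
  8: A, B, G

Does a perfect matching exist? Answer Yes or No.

The set {1, 2, 3} has only 1 neighbour ({E}), so by Hall's theorem at most 6 of the 8 left vertices can be matched.
Hence no matching covers every left vertex.

No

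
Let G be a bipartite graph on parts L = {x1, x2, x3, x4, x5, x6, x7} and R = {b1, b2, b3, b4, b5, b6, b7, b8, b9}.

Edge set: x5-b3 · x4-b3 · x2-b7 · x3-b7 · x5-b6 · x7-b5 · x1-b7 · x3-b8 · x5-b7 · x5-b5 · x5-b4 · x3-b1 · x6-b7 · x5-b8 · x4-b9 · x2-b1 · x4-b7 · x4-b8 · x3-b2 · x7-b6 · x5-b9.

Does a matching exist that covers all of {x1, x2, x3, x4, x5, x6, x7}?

The set {x1, x6} has only 1 neighbour ({b7}), so by Hall's theorem at most 6 of the 7 left vertices can be matched.
Hence no matching covers every left vertex.

No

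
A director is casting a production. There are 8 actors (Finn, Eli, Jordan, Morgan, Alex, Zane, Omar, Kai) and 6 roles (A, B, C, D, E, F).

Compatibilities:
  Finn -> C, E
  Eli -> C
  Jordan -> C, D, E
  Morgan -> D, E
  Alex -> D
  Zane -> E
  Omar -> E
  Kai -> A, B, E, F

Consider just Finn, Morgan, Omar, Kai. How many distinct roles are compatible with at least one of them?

6

The union of neighbours of {Finn, Morgan, Omar, Kai} is {A, B, C, D, E, F}, which has 6 elements.
Since |N(S)| = 6 ≥ |S| = 4, Hall's condition holds for this subset.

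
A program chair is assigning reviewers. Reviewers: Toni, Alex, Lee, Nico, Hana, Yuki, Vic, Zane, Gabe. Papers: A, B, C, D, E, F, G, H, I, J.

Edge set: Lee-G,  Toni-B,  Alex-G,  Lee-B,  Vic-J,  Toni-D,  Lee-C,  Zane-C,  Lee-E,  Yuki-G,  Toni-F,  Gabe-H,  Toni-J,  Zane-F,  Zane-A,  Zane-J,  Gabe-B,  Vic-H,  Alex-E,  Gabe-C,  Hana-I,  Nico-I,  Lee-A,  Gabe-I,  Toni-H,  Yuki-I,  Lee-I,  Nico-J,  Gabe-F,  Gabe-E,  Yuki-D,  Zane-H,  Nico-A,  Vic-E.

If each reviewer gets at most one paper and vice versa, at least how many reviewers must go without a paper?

0

One maximum matching: Toni-B, Alex-G, Lee-A, Nico-J, Hana-I, Yuki-D, Vic-H, Zane-F, Gabe-E.
All 9 reviewers are matched, so no larger matching exists.
That matches 9 of the 9, leaving 0 unmatched; no matching can do better.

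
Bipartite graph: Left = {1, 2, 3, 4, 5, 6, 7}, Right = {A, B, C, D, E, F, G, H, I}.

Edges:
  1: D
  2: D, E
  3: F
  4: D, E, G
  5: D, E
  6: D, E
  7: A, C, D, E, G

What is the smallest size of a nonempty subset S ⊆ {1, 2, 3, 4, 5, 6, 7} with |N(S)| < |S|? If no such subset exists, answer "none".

Take S = {1, 2, 5}. Its neighbourhood is {D, E}, so |N(S)| = 2 < |S| = 3.
Every subset of size less than 3 has at least as many neighbours as members, so 3 is the minimum.

3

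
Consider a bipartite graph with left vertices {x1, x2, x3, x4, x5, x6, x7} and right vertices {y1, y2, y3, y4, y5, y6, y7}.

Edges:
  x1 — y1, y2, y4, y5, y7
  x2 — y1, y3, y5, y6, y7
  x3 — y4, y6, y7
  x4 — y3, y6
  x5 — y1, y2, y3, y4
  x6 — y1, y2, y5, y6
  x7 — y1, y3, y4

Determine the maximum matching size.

One maximum matching: x1-y1, x2-y7, x3-y4, x4-y6, x5-y2, x6-y5, x7-y3.
This saturates every left vertex, so 7 is the maximum.

7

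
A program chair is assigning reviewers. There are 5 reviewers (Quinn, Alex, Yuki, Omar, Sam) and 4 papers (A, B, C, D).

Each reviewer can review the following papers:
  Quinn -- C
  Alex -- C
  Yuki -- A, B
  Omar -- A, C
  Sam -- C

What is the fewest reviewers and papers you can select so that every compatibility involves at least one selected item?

3

A maximum matching has 3 edges (e.g. Quinn–C, Yuki–B, Omar–A).
By König's theorem the minimum vertex cover has the same size. One such cover is {Yuki, Omar, C}.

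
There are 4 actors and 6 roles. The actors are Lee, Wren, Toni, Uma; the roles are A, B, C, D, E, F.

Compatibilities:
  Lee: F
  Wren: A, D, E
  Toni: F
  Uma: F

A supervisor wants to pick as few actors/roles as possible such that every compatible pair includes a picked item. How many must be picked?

2

A maximum matching has 2 edges (e.g. Lee–F, Wren–E).
By König's theorem the minimum vertex cover has the same size. One such cover is {Wren, F}.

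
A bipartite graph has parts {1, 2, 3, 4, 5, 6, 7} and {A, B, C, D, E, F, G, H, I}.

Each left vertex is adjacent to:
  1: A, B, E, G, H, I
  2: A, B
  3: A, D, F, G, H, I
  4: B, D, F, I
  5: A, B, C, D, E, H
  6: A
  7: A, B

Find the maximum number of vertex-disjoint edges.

6

For example, pair 1-G, 2-B, 3-H, 4-F, 5-E, 6-A.
The set {2, 6, 7} has only 2 neighbours ({A, B}), so by Hall's theorem at most 6 of the 7 left vertices can be matched.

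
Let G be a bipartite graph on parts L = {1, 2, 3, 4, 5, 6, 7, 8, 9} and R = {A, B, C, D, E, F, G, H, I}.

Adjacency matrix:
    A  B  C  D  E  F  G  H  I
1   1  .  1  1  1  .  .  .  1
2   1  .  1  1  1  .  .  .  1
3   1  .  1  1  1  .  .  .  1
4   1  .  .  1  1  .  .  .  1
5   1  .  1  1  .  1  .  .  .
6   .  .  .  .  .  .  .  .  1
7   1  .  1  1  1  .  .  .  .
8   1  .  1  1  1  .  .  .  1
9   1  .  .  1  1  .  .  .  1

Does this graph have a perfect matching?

The set {1, 2, 3, 4, 6, 7, 8, 9} has only 5 neighbours ({A, C, D, E, I}), so by Hall's theorem at most 6 of the 9 left vertices can be matched.
Hence no matching covers every left vertex.

No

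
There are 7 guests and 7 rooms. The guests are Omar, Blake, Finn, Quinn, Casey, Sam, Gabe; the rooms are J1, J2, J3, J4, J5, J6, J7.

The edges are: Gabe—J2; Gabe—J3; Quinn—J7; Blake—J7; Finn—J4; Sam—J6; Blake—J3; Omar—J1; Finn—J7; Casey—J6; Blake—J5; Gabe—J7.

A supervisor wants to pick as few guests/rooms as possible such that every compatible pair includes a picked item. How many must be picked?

6

{Omar, Blake, Finn, Quinn, Gabe, J6} is a vertex cover of size 6: every edge has an endpoint in this set.
No smaller cover exists because Omar–J1, Blake–J5, Finn–J4, Quinn–J7, Casey–J6, Gabe–J3 is a matching of size 6, and a cover must include an endpoint of each of these disjoint edges (König's theorem).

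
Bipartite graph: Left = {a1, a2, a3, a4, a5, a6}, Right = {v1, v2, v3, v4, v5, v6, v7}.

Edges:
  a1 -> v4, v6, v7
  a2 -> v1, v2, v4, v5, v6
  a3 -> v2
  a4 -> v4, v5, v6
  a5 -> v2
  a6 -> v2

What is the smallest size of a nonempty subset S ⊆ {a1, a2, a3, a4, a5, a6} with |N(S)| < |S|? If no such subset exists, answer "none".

Take S = {a3, a5}. Its neighbourhood is {v2}, so |N(S)| = 1 < |S| = 2.
No single vertex violates Hall's condition since each has at least one neighbour, so 2 is the minimum.

2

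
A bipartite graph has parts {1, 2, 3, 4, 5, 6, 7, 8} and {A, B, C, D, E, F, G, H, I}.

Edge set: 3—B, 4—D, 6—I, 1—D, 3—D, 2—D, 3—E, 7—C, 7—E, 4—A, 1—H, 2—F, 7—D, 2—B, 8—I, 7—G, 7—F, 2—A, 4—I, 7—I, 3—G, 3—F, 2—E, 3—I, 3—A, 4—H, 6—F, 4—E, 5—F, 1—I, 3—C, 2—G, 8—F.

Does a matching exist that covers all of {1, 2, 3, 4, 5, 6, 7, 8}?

The set {5, 6, 8} has only 2 neighbours ({F, I}), so by Hall's theorem at most 7 of the 8 left vertices can be matched.
Hence no matching covers every left vertex.

No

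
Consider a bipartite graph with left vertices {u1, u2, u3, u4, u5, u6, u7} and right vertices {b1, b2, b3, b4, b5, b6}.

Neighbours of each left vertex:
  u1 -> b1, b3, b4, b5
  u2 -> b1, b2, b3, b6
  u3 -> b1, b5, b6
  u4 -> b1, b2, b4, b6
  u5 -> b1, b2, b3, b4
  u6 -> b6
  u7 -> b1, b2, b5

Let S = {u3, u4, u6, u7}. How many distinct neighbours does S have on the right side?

The union of neighbours of {u3, u4, u6, u7} is {b1, b2, b4, b5, b6}, which has 5 elements.
Since |N(S)| = 5 ≥ |S| = 4, Hall's condition holds for this subset.

5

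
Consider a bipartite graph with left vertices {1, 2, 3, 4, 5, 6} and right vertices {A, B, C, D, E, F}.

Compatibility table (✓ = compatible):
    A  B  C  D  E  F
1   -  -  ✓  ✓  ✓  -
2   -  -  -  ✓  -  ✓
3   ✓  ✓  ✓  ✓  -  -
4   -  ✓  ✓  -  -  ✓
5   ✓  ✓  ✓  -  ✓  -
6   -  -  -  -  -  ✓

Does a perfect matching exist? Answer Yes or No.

Yes

One maximum matching: 1–C, 2–D, 3–A, 4–B, 5–E, 6–F.
Every left vertex is matched, so this is a perfect matching.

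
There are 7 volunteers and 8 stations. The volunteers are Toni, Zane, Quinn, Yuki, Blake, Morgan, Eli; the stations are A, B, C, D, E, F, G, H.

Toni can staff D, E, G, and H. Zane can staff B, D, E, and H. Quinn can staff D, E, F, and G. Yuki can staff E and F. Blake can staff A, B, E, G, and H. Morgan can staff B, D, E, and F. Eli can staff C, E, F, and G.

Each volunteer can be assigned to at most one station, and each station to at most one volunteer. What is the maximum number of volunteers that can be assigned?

A valid assignment of size 7: Toni–H, Zane–B, Quinn–G, Yuki–F, Blake–A, Morgan–D, Eli–E.
All 7 volunteers are matched, so no larger matching exists.

7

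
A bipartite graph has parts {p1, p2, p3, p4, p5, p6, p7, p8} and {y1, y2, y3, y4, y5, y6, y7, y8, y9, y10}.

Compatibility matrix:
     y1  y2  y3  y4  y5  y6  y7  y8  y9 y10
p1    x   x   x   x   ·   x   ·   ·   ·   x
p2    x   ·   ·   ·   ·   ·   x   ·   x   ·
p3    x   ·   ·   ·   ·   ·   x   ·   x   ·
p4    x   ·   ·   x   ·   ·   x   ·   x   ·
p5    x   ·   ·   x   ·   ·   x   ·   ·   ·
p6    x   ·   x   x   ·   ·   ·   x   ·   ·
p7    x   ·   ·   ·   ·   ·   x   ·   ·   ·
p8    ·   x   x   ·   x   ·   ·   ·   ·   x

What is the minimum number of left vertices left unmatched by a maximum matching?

1

A valid assignment of size 7: p1→y6, p2→y1, p3→y9, p4→y4, p5→y7, p6→y8, p8→y3.
The set {p2, p3, p4, p5, p7} has only 4 neighbours ({y1, y4, y7, y9}), so by Hall's theorem at most 7 of the 8 left vertices can be matched.
That matches 7 of the 8, leaving 1 unmatched; no matching can do better.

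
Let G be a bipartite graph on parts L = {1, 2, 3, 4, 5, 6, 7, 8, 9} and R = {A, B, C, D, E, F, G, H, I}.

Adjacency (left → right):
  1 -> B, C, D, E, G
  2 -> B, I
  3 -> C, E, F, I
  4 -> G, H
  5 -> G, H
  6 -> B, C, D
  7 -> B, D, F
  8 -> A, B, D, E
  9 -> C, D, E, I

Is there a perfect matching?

Yes

A valid assignment of size 9: 1-D, 2-I, 3-C, 4-H, 5-G, 6-B, 7-F, 8-A, 9-E.
All 9 left vertices are covered.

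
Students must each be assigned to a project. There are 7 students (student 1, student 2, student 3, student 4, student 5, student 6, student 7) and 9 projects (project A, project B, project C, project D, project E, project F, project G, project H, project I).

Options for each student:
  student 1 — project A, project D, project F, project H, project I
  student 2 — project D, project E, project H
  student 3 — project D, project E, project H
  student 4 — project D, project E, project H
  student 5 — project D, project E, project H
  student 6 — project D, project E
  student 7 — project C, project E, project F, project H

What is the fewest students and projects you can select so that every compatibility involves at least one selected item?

{student 1, student 7, project D, project E, project H} is a vertex cover of size 5: every edge has an endpoint in this set.
No smaller cover exists because student 1–project F, student 2–project D, student 3–project H, student 4–project E, student 7–project C is a matching of size 5, and a cover must include an endpoint of each of these disjoint edges (König's theorem).

5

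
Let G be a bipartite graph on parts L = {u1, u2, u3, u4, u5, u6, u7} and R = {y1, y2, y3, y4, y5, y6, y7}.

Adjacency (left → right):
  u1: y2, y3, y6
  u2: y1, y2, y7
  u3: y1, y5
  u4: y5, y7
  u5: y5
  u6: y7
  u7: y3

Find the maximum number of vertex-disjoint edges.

6

A valid assignment of size 6: u1–y6, u2–y2, u3–y1, u4–y7, u5–y5, u7–y3.
The set {u4, u5, u6} has only 2 neighbours ({y5, y7}), so by Hall's theorem at most 6 of the 7 left vertices can be matched.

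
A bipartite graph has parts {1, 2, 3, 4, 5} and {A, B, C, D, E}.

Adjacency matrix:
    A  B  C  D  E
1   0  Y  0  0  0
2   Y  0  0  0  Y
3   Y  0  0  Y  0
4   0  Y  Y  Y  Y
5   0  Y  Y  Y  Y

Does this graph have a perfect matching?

Yes

For example, pair 1→B, 2→A, 3→D, 4→C, 5→E.
Every left vertex is matched, so this is a perfect matching.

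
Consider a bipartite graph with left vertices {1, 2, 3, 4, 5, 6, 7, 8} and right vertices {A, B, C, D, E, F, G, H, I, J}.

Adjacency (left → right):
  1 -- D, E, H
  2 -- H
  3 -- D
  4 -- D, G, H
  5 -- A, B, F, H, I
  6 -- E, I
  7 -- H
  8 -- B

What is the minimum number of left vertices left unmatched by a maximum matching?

A valid assignment of size 7: 1–E, 2–H, 3–D, 4–G, 5–A, 6–I, 8–B.
The set {2, 7} has only 1 neighbour ({H}), so by Hall's theorem at most 7 of the 8 left vertices can be matched.
That matches 7 of the 8, leaving 1 unmatched; no matching can do better.

1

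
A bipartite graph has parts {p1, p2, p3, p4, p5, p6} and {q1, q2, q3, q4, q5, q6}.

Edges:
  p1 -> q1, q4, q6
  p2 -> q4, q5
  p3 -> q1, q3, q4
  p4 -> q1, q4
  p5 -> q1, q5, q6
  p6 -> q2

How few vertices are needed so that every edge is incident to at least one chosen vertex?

6

The 6 edges p1–q4, p2–q5, p3–q3, p4–q1, p5–q6, p6–q2 form a matching, so any vertex cover needs at least 6 vertices (one per matched edge).
Conversely {p1, p2, p3, p4, p5, p6} meets every edge and has exactly 6 vertices, so 6 is optimal.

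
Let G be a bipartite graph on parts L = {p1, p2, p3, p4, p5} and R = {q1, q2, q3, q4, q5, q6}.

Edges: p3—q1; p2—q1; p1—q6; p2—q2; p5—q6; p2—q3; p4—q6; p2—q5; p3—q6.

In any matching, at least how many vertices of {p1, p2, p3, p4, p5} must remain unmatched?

2

For example, pair p1→q6, p2→q2, p3→q1.
The set {p1, p4, p5} has only 1 neighbour ({q6}), so by Hall's theorem at most 3 of the 5 left vertices can be matched.
That matches 3 of the 5, leaving 2 unmatched; no matching can do better.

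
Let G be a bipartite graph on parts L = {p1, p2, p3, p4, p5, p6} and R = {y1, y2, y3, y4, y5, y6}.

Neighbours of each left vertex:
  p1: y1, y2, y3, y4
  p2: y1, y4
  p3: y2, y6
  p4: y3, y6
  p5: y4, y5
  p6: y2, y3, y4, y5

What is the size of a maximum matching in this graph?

For example, pair p1–y1, p2–y4, p3–y2, p4–y6, p5–y5, p6–y3.
All 6 left vertices are matched, so no larger matching exists.

6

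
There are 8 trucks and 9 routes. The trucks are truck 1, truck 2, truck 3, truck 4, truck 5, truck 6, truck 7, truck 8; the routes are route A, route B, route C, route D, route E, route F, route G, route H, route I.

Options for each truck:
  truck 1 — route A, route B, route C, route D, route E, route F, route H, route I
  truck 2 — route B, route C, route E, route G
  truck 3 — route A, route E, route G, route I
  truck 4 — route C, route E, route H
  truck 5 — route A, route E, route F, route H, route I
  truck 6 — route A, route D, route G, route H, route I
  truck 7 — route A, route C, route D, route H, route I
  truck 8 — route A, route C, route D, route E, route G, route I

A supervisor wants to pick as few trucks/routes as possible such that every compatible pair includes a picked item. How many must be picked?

The 8 edges truck 1–route C, truck 2–route B, truck 3–route I, truck 4–route H, truck 5–route A, truck 6–route G, truck 7–route D, truck 8–route E form a matching, so any vertex cover needs at least 8 vertices (one per matched edge).
Conversely {truck 1, truck 2, truck 3, truck 4, truck 5, truck 6, truck 7, truck 8} meets every edge and has exactly 8 vertices, so 8 is optimal.

8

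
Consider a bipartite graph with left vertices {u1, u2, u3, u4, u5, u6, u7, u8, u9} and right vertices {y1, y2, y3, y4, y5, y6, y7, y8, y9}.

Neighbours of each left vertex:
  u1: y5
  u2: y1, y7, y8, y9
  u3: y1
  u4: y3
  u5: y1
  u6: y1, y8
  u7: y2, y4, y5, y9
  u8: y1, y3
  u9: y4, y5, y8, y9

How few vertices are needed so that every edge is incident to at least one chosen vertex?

{u1, u2, u6, u7, u9, y1, y3} is a vertex cover of size 7: every edge has an endpoint in this set.
No smaller cover exists because u1–y5, u2–y7, u3–y1, u4–y3, u6–y8, u7–y2, u9–y4 is a matching of size 7, and a cover must include an endpoint of each of these disjoint edges (König's theorem).

7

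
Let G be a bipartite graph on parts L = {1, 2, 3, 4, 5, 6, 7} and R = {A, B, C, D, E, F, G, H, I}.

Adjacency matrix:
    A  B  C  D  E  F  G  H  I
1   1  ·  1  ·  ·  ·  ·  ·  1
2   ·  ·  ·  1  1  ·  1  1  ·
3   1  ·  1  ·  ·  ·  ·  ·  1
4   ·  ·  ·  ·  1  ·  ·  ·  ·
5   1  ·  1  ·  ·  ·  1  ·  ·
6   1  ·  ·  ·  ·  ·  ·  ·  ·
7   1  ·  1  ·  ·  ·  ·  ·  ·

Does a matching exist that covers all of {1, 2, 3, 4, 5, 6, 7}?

No

The set {1, 3, 6, 7} has only 3 neighbours ({A, C, I}), so by Hall's theorem at most 6 of the 7 left vertices can be matched.
Hence no matching covers every left vertex.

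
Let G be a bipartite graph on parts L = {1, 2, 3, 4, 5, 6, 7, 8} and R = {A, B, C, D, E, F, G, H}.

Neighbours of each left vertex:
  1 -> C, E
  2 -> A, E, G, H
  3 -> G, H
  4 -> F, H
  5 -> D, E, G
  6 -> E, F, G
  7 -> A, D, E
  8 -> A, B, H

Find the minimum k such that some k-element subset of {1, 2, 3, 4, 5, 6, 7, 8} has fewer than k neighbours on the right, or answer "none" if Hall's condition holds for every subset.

none

A matching saturating every left vertex exists, for instance 1→C, 2→A, 3→H, 4→F, 5→D, 6→G, 7→E, 8→B.
By Hall's marriage theorem, this means |N(S)| ≥ |S| for every subset S, so no violating subset exists.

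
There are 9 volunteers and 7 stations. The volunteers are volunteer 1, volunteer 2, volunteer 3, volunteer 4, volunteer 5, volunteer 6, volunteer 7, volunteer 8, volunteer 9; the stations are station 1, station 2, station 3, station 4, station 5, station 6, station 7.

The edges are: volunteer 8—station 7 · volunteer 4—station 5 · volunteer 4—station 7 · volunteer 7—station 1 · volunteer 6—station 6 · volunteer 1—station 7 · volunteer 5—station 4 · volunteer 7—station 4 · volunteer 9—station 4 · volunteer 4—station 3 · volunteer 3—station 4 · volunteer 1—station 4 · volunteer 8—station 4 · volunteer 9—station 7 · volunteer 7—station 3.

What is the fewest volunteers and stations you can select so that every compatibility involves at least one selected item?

{volunteer 4, volunteer 6, volunteer 7, station 4, station 7} is a vertex cover of size 5: every edge has an endpoint in this set.
No smaller cover exists because volunteer 1–station 7, volunteer 3–station 4, volunteer 4–station 3, volunteer 6–station 6, volunteer 7–station 1 is a matching of size 5, and a cover must include an endpoint of each of these disjoint edges (König's theorem).

5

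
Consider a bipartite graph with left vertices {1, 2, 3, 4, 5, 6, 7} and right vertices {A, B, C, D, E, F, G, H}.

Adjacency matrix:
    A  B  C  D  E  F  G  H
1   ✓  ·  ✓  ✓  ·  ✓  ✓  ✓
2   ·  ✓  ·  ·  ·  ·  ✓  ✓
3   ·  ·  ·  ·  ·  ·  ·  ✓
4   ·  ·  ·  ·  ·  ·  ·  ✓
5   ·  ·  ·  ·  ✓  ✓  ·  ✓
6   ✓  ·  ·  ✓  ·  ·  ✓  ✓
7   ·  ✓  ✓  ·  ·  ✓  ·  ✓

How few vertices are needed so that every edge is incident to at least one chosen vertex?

The 6 edges 1–A, 2–G, 3–H, 5–E, 6–D, 7–B form a matching, so any vertex cover needs at least 6 vertices (one per matched edge).
Conversely {1, 2, 5, 6, 7, H} meets every edge and has exactly 6 vertices, so 6 is optimal.

6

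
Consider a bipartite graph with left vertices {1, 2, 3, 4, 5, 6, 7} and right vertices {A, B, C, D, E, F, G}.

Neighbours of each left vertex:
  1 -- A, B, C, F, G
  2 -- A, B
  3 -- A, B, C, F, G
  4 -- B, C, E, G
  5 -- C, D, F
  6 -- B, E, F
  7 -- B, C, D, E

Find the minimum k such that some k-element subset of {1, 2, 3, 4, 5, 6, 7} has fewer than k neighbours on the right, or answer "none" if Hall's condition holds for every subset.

A matching saturating every left vertex exists, for instance 1→G, 2→A, 3→F, 4→C, 5→D, 6→E, 7→B.
By Hall's marriage theorem, this means |N(S)| ≥ |S| for every subset S, so no violating subset exists.

none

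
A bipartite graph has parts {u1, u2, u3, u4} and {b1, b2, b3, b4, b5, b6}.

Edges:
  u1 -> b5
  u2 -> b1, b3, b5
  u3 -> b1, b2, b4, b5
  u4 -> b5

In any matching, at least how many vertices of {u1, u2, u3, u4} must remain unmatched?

A valid assignment of size 3: u1–b5, u2–b3, u3–b4.
The set {u1, u4} has only 1 neighbour ({b5}), so by Hall's theorem at most 3 of the 4 left vertices can be matched.
That matches 3 of the 4, leaving 1 unmatched; no matching can do better.

1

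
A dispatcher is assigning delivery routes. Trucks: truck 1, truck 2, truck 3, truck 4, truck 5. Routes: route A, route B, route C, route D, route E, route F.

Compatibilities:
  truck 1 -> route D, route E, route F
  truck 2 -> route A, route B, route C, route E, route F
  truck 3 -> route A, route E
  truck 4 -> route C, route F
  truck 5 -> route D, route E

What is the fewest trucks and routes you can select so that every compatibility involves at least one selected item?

5

A maximum matching has 5 edges (e.g. truck 1–route F, truck 2–route B, truck 3–route A, truck 4–route C, truck 5–route E).
By König's theorem the minimum vertex cover has the same size. One such cover is {truck 1, truck 2, truck 3, truck 4, truck 5}.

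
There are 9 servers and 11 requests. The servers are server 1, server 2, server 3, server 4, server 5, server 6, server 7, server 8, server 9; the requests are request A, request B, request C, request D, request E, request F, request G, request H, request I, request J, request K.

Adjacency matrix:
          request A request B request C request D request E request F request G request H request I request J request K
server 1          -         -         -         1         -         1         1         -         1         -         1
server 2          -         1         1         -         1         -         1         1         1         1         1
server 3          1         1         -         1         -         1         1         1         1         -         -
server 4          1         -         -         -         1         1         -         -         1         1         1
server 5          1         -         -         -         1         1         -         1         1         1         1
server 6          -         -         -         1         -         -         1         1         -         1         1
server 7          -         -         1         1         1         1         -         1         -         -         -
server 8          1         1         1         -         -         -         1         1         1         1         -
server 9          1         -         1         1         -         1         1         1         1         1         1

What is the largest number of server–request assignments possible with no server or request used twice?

One maximum matching: server 1-request F, server 2-request J, server 3-request B, server 4-request A, server 5-request I, server 6-request K, server 7-request E, server 8-request G, server 9-request H.
All 9 servers are matched, so no larger matching exists.

9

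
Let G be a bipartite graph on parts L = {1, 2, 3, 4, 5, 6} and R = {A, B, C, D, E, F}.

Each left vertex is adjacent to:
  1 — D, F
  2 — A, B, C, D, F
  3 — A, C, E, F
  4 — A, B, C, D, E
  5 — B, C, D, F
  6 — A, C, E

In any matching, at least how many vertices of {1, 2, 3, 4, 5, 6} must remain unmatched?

0

For example, pair 1–D, 2–B, 3–C, 4–A, 5–F, 6–E.
All 6 left vertices are matched, so no larger matching exists.
That matches 6 of the 6, leaving 0 unmatched; no matching can do better.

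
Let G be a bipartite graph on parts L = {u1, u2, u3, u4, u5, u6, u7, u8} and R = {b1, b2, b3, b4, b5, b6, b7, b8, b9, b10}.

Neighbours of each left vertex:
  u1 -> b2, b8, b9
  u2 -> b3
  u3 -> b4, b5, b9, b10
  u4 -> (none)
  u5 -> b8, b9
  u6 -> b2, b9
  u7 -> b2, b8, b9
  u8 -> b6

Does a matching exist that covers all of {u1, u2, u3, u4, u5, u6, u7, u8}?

The set {u1, u4, u5, u6, u7} has only 3 neighbours ({b2, b8, b9}), so by Hall's theorem at most 6 of the 8 left vertices can be matched.
Hence no matching covers every left vertex.

No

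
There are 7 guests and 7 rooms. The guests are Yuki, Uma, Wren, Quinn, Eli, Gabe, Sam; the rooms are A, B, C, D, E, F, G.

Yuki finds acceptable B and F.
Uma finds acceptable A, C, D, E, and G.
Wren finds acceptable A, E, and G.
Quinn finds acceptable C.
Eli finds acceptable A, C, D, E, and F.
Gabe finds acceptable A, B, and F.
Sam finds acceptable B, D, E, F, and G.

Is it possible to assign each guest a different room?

Yes

A valid assignment of size 7: Yuki-F, Uma-A, Wren-E, Quinn-C, Eli-D, Gabe-B, Sam-G.
All 7 guests are covered.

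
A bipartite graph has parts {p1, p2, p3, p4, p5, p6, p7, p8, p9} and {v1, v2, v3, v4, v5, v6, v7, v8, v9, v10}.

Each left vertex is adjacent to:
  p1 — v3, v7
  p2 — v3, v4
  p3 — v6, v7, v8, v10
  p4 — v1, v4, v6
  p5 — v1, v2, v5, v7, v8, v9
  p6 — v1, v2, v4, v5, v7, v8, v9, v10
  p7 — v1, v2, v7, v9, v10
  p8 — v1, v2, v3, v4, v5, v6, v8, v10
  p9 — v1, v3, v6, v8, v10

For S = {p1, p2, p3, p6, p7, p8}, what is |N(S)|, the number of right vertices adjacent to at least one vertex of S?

The union of neighbours of {p1, p2, p3, p6, p7, p8} is {v1, v2, v3, v4, v5, v6, v7, v8, v9, v10}, which has 10 elements.
Since |N(S)| = 10 ≥ |S| = 6, Hall's condition holds for this subset.

10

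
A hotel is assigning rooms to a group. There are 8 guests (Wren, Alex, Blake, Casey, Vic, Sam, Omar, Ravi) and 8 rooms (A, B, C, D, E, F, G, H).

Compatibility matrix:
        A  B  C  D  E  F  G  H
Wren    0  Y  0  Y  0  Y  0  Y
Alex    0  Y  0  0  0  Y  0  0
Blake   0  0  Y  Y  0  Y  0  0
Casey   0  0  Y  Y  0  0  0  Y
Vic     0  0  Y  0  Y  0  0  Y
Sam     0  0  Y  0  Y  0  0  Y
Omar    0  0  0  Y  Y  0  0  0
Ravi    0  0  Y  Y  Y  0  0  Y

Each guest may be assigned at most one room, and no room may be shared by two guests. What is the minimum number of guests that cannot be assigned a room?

2

For example, pair Wren→H, Alex→B, Blake→F, Casey→D, Vic→C, Sam→E.
The set {Wren, Alex, Blake, Casey, Vic, Sam, Omar, Ravi} has only 6 neighbours ({B, C, D, E, F, H}), so by Hall's theorem at most 6 of the 8 guests can be matched.
That matches 6 of the 8, leaving 2 unmatched; no matching can do better.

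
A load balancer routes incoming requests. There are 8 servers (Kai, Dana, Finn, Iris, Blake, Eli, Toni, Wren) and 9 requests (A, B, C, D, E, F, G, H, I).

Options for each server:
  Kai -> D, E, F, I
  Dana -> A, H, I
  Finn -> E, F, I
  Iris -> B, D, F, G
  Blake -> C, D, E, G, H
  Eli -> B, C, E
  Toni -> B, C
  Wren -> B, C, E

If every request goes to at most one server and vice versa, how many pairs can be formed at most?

8

One maximum matching: Kai-I, Dana-H, Finn-F, Iris-D, Blake-G, Eli-E, Toni-C, Wren-B.
This saturates every server, so 8 is the maximum.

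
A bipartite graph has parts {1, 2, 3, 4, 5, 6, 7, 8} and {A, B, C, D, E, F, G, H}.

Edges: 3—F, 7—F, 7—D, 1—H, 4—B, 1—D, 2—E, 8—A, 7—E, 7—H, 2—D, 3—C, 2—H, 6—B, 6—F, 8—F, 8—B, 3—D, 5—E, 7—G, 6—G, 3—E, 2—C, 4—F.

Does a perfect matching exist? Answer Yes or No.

Yes

For example, pair 1→H, 2→D, 3→C, 4→F, 5→E, 6→B, 7→G, 8→A.
Every left vertex is matched, so this is a perfect matching.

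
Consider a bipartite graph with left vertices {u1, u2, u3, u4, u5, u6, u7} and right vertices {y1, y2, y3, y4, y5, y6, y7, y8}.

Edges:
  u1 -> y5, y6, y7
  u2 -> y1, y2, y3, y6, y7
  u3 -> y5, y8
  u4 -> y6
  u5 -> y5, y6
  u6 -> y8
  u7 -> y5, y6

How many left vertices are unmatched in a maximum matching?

2

One maximum matching: u1→y7, u2→y3, u3→y8, u4→y6, u5→y5.
The set {u3, u4, u5, u6, u7} has only 3 neighbours ({y5, y6, y8}), so by Hall's theorem at most 5 of the 7 left vertices can be matched.
That matches 5 of the 7, leaving 2 unmatched; no matching can do better.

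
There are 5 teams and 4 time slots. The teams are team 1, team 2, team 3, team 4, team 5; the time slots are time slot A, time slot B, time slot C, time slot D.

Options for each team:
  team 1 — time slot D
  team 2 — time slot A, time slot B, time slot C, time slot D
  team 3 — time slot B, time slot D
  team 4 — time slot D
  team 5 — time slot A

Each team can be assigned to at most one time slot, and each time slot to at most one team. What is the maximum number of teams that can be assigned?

4

For example, pair team 1-time slot D, team 2-time slot C, team 3-time slot B, team 5-time slot A.
The set {team 1, team 4} has only 1 neighbour ({time slot D}), so by Hall's theorem at most 4 of the 5 teams can be matched.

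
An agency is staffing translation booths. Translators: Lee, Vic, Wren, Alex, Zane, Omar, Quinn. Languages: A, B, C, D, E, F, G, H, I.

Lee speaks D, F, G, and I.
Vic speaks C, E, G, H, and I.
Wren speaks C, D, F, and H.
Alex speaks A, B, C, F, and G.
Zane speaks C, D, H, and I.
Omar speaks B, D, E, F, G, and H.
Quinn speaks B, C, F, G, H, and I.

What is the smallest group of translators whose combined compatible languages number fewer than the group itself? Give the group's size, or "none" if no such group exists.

none

A matching saturating every translator exists, for instance Lee→D, Vic→H, Wren→F, Alex→A, Zane→C, Omar→E, Quinn→G.
By Hall's marriage theorem, this means |N(S)| ≥ |S| for every subset S, so no violating subset exists.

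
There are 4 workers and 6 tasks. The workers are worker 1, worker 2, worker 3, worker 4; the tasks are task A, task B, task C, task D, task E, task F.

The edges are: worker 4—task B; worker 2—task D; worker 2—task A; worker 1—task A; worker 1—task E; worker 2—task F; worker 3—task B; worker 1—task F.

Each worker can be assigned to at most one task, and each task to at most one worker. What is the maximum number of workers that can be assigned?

One maximum matching: worker 1–task E, worker 2–task D, worker 3–task B.
The set {worker 3, worker 4} has only 1 neighbour ({task B}), so by Hall's theorem at most 3 of the 4 workers can be matched.

3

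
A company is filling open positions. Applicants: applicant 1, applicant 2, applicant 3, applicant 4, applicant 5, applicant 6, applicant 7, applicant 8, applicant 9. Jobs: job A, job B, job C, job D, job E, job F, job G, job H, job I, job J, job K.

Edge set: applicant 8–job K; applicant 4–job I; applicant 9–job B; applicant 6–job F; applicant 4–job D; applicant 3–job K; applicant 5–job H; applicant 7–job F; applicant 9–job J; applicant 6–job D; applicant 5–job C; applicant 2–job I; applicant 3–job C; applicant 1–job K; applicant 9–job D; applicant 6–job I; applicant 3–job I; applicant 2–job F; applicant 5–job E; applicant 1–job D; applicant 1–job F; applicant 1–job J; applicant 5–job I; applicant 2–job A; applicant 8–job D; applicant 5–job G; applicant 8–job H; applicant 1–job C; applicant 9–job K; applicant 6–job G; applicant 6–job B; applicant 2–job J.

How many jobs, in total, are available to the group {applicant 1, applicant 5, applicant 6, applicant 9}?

The union of neighbours of {applicant 1, applicant 5, applicant 6, applicant 9} is {job B, job C, job D, job E, job F, job G, job H, job I, job J, job K}, which has 10 elements.
Since |N(S)| = 10 ≥ |S| = 4, Hall's condition holds for this subset.

10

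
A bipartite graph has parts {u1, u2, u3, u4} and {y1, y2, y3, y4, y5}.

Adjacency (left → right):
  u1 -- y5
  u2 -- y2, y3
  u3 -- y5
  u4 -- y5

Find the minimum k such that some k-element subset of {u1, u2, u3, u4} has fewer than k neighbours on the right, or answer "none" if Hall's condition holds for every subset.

2

Take S = {u1, u3}. Its neighbourhood is {y5}, so |N(S)| = 1 < |S| = 2.
No single vertex violates Hall's condition since each has at least one neighbour, so 2 is the minimum.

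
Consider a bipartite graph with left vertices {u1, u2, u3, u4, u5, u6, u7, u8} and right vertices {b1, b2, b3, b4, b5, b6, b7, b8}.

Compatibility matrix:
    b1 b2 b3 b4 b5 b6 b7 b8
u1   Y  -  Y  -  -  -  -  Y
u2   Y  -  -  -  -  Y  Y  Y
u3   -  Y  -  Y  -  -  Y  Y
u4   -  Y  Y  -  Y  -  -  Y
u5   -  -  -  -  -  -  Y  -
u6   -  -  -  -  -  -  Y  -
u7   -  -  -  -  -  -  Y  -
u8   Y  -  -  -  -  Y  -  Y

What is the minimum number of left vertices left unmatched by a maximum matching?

A valid assignment of size 6: u1-b3, u2-b6, u3-b4, u4-b2, u5-b7, u8-b8.
The set {u5, u6, u7} has only 1 neighbour ({b7}), so by Hall's theorem at most 6 of the 8 left vertices can be matched.
That matches 6 of the 8, leaving 2 unmatched; no matching can do better.

2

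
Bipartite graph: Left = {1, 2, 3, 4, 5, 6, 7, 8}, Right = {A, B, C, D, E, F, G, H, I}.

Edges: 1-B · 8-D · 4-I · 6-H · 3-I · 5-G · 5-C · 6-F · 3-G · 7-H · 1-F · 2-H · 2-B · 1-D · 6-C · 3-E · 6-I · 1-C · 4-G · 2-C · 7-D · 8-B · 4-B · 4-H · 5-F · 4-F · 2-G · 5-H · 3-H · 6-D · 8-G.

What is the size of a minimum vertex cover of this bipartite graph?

8

A maximum matching has 8 edges (e.g. 1–F, 2–G, 3–E, 4–H, 5–C, 6–I, 7–D, 8–B).
By König's theorem the minimum vertex cover has the same size. One such cover is {1, 2, 3, 4, 5, 6, 7, 8}.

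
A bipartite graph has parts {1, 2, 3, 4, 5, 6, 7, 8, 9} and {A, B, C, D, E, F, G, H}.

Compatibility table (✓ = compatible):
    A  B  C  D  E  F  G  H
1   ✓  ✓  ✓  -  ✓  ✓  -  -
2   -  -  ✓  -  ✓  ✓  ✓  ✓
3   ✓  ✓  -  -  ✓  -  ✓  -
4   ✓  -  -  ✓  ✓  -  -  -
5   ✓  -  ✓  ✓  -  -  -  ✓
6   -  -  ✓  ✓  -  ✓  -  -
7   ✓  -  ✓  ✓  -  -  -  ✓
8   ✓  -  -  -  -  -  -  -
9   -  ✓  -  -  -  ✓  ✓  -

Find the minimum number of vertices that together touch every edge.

{A, B, C, D, E, F, G, H} is a vertex cover of size 8: every edge has an endpoint in this set.
No smaller cover exists because 1–E, 2–G, 3–B, 4–D, 5–C, 6–F, 7–H, 8–A is a matching of size 8, and a cover must include an endpoint of each of these disjoint edges (König's theorem).

8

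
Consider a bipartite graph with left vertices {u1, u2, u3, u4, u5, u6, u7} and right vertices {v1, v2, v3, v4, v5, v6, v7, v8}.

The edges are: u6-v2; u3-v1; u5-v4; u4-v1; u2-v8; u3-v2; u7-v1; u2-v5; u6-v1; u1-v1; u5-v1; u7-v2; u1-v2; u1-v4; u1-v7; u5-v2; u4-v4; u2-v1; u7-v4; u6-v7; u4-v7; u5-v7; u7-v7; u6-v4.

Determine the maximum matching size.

For example, pair u1→v7, u2→v8, u3→v1, u4→v4, u5→v2.
The set {u1, u3, u4, u5, u6, u7} has only 4 neighbours ({v1, v2, v4, v7}), so by Hall's theorem at most 5 of the 7 left vertices can be matched.

5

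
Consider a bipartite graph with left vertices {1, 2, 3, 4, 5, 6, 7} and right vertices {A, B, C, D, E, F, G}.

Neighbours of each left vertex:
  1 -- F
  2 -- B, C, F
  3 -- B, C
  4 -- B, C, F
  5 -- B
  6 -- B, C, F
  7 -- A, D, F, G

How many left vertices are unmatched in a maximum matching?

3

One maximum matching: 1–F, 2–C, 3–B, 7–D.
The set {1, 2, 3, 4, 5, 6} has only 3 neighbours ({B, C, F}), so by Hall's theorem at most 4 of the 7 left vertices can be matched.
That matches 4 of the 7, leaving 3 unmatched; no matching can do better.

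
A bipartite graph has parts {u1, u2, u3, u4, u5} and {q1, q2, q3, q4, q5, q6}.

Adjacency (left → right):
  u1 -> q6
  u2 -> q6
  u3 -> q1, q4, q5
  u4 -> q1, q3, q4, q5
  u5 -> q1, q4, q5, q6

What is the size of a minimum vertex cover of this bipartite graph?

4

The 4 edges u1–q6, u3–q1, u4–q5, u5–q4 form a matching, so any vertex cover needs at least 4 vertices (one per matched edge).
Conversely {u3, u4, u5, q6} meets every edge and has exactly 4 vertices, so 4 is optimal.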